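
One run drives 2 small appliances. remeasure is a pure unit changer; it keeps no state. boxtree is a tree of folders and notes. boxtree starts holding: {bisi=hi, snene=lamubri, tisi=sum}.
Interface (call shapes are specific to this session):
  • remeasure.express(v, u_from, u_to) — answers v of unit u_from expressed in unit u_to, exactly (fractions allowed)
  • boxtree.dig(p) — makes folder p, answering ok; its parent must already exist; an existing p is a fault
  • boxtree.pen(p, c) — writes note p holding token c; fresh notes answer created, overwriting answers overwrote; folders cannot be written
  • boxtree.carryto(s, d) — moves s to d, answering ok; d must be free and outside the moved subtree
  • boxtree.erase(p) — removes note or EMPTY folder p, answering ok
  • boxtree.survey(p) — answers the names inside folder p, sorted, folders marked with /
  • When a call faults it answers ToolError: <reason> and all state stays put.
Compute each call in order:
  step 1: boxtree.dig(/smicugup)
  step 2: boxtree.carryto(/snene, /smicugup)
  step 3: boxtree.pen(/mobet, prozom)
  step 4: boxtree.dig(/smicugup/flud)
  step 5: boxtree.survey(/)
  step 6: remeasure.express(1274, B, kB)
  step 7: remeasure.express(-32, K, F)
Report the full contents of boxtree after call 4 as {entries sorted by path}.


Answer: {bisi=hi, mobet=prozom, smicugup/, smicugup/flud/, snene=lamubri, tisi=sum}

Derivation:
-- 1. dig(p=/smicugup) : ok
-- 2. carryto(s=/snene, d=/smicugup) : ToolError: exists
-- 3. pen(p=/mobet, c=prozom) : created
-- 4. dig(p=/smicugup/flud) : ok
-- 5. survey(p=/) : [bisi, mobet, smicugup/, snene, tisi]
-- 6. express(v=1274, u_from=B, u_to=kB) : 637/500
-- 7. express(v=-32, u_from=K, u_to=F) : -51727/100


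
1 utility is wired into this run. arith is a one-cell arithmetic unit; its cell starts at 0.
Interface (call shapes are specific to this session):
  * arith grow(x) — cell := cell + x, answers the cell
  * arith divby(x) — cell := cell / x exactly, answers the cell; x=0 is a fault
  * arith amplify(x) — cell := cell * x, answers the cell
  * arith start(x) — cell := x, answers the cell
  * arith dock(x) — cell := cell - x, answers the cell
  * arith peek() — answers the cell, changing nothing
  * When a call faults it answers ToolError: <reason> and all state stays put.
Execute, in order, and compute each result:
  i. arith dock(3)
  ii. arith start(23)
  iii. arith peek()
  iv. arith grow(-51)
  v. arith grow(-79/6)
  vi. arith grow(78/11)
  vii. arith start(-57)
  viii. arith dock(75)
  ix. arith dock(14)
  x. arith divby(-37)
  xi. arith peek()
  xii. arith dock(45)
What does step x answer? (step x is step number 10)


Answer: 146/37

Derivation:
CALL arith dock[x='3']
RET  -3
CALL arith start[x='23']
RET  23
CALL arith peek[]
RET  23
CALL arith grow[x='-51']
RET  -28
CALL arith grow[x='-79/6']
RET  -247/6
CALL arith grow[x='78/11']
RET  -2249/66
CALL arith start[x='-57']
RET  -57
CALL arith dock[x='75']
RET  -132
CALL arith dock[x='14']
RET  -146
CALL arith divby[x='-37']
RET  146/37
CALL arith peek[]
RET  146/37
CALL arith dock[x='45']
RET  -1519/37


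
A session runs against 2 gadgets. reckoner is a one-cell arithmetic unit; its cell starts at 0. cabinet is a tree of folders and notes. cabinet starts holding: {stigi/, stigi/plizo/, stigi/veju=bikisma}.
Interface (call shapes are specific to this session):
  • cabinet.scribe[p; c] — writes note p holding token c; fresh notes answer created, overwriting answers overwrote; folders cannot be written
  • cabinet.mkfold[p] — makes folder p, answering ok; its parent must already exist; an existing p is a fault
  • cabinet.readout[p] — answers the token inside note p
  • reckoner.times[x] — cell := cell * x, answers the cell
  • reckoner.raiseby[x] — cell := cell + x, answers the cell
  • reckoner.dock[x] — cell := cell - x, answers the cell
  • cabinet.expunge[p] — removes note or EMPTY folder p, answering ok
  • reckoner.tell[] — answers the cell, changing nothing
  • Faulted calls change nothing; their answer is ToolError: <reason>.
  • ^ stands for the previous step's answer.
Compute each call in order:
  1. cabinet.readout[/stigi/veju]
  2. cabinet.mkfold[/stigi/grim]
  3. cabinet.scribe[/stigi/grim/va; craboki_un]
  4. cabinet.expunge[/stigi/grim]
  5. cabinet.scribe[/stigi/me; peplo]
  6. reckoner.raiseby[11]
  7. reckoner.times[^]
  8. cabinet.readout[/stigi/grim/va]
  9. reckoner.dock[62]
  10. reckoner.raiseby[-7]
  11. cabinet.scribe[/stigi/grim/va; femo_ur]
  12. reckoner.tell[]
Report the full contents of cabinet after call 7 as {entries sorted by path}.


Answer: {stigi/, stigi/grim/, stigi/grim/va=craboki_un, stigi/me=peplo, stigi/plizo/, stigi/veju=bikisma}

Derivation:
Act: cabinet.readout[p→/stigi/veju]
Obs: bikisma
Act: cabinet.mkfold[p→/stigi/grim]
Obs: ok
Act: cabinet.scribe[p→/stigi/grim/va; c→craboki_un]
Obs: created
Act: cabinet.expunge[p→/stigi/grim]
Obs: ToolError: not empty
Act: cabinet.scribe[p→/stigi/me; c→peplo]
Obs: created
Act: reckoner.raiseby[x→11]
Obs: 11
Act: reckoner.times[x→^]
Obs: 121
Act: cabinet.readout[p→/stigi/grim/va]
Obs: craboki_un
Act: reckoner.dock[x→62]
Obs: 59
Act: reckoner.raiseby[x→-7]
Obs: 52
Act: cabinet.scribe[p→/stigi/grim/va; c→femo_ur]
Obs: overwrote
Act: reckoner.tell[]
Obs: 52


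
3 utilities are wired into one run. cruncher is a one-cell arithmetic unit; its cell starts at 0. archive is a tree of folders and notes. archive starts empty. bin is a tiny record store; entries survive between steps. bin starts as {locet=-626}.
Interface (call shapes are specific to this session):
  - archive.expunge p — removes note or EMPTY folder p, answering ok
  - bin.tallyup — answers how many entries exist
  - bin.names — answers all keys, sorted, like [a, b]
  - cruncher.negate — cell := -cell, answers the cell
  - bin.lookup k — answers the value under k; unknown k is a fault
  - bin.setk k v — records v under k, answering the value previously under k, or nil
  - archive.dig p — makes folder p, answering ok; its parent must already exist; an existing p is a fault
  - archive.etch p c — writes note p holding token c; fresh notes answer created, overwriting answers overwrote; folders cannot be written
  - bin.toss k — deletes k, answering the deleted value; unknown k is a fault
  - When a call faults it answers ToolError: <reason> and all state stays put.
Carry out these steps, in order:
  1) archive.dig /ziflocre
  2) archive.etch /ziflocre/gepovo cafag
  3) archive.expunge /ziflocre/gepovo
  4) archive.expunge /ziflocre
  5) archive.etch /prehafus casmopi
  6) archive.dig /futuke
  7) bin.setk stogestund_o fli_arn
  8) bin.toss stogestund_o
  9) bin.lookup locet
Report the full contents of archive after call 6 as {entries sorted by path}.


Answer: {futuke/, prehafus=casmopi}

Derivation:
-- dig(p→/ziflocre) => ok
-- etch(p→/ziflocre/gepovo, c→cafag) => created
-- expunge(p→/ziflocre/gepovo) => ok
-- expunge(p→/ziflocre) => ok
-- etch(p→/prehafus, c→casmopi) => created
-- dig(p→/futuke) => ok
-- setk(k→stogestund_o, v→fli_arn) => nil
-- toss(k→stogestund_o) => fli_arn
-- lookup(k→locet) => -626


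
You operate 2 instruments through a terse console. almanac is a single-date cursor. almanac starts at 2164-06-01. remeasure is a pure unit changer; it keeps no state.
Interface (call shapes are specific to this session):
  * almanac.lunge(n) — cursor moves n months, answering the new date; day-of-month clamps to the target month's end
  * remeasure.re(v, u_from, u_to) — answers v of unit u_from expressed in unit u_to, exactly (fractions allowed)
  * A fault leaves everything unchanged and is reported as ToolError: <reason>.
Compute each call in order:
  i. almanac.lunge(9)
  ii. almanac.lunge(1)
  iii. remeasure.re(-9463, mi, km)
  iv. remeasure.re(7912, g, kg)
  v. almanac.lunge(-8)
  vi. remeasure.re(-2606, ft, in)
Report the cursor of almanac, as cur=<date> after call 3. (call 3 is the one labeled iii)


==> almanac.lunge(n='9')
<== 2165-03-01
==> almanac.lunge(n='1')
<== 2165-04-01
==> remeasure.re(v='-9463', u_from='mi', u_to='km')
<== -237956598/15625
==> remeasure.re(v='7912', u_from='g', u_to='kg')
<== 989/125
==> almanac.lunge(n='-8')
<== 2164-08-01
==> remeasure.re(v='-2606', u_from='ft', u_to='in')
<== -31272

Answer: cur=2165-04-01


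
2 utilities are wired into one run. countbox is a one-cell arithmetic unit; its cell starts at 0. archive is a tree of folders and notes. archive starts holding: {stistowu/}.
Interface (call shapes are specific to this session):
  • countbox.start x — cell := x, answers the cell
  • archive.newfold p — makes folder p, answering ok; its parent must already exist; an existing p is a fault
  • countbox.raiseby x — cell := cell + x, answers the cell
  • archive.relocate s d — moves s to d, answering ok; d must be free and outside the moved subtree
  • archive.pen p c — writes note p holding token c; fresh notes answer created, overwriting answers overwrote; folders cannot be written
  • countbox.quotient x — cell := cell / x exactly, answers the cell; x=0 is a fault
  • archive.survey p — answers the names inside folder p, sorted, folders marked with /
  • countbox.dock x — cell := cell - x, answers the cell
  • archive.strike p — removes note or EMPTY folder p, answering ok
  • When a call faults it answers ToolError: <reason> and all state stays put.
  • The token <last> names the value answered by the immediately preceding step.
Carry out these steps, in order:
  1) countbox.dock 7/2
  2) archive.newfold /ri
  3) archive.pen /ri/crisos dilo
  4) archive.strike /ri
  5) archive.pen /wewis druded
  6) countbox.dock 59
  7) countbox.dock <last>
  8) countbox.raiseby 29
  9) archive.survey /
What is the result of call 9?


Answer: [ri/, stistowu/, wewis]

Derivation:
>>> dock x=7/2
[out] -7/2
>>> newfold p=/ri
[out] ok
>>> pen p=/ri/crisos c=dilo
[out] created
>>> strike p=/ri
[out] ToolError: not empty
>>> pen p=/wewis c=druded
[out] created
>>> dock x=59
[out] -125/2
>>> dock x=<last>
[out] 0
>>> raiseby x=29
[out] 29
>>> survey p=/
[out] [ri/, stistowu/, wewis]


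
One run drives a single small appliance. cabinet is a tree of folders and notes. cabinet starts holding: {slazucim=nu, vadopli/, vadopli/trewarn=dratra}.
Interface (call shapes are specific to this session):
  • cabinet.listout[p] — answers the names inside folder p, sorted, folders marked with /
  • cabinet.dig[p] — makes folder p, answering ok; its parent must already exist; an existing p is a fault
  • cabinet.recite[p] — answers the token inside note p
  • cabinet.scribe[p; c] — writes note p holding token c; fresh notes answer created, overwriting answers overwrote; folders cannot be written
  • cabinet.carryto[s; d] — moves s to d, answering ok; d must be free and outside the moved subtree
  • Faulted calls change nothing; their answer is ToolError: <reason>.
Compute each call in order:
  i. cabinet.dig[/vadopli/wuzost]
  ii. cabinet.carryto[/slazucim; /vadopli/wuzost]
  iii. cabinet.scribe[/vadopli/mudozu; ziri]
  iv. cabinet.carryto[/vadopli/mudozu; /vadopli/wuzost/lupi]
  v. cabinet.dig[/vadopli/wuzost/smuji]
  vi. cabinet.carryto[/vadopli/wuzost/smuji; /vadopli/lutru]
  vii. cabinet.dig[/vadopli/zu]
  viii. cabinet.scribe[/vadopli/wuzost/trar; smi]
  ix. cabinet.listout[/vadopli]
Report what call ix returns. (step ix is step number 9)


;; cabinet.dig(p='/vadopli/wuzost') ~> ok
;; cabinet.carryto(s='/slazucim', d='/vadopli/wuzost') ~> ToolError: exists
;; cabinet.scribe(p='/vadopli/mudozu', c='ziri') ~> created
;; cabinet.carryto(s='/vadopli/mudozu', d='/vadopli/wuzost/lupi') ~> ok
;; cabinet.dig(p='/vadopli/wuzost/smuji') ~> ok
;; cabinet.carryto(s='/vadopli/wuzost/smuji', d='/vadopli/lutru') ~> ok
;; cabinet.dig(p='/vadopli/zu') ~> ok
;; cabinet.scribe(p='/vadopli/wuzost/trar', c='smi') ~> created
;; cabinet.listout(p='/vadopli') ~> [lutru/, trewarn, wuzost/, zu/]

Answer: [lutru/, trewarn, wuzost/, zu/]


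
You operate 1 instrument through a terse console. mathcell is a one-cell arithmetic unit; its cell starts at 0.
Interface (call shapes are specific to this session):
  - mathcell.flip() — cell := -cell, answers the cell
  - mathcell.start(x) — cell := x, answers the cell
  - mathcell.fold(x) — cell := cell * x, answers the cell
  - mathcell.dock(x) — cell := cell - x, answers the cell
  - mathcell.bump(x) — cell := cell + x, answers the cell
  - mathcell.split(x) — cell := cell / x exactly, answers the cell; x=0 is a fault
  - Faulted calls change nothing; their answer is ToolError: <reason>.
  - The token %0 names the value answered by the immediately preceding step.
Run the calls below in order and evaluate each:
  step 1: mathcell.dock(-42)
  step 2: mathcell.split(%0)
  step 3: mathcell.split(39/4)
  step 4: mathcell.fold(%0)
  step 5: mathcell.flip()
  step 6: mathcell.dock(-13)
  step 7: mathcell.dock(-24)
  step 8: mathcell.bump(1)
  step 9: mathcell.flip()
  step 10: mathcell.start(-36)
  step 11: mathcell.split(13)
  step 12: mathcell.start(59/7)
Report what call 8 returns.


Answer: 57782/1521

Derivation:
>>> mathcell.dock x=-42
= 42
>>> mathcell.split x=%0
= 1
>>> mathcell.split x=39/4
= 4/39
>>> mathcell.fold x=%0
= 16/1521
>>> mathcell.flip
= -16/1521
>>> mathcell.dock x=-13
= 19757/1521
>>> mathcell.dock x=-24
= 56261/1521
>>> mathcell.bump x=1
= 57782/1521
>>> mathcell.flip
= -57782/1521
>>> mathcell.start x=-36
= -36
>>> mathcell.split x=13
= -36/13
>>> mathcell.start x=59/7
= 59/7


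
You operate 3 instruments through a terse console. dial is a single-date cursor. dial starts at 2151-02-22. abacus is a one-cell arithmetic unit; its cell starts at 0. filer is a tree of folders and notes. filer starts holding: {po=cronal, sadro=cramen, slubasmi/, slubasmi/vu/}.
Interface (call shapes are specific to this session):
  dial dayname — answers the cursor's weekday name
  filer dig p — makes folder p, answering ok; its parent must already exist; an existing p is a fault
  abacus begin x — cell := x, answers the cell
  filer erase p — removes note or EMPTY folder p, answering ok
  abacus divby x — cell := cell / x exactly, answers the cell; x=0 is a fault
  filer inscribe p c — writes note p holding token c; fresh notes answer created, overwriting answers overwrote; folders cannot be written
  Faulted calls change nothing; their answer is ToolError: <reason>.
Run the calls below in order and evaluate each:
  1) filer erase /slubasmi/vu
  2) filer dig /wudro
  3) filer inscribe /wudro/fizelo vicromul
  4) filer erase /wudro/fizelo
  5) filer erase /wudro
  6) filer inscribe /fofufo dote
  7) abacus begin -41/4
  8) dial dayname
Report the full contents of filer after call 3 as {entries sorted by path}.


Answer: {po=cronal, sadro=cramen, slubasmi/, wudro/, wudro/fizelo=vicromul}

Derivation:
! filer erase(p=/slubasmi/vu) => ok
! filer dig(p=/wudro) => ok
! filer inscribe(p=/wudro/fizelo, c=vicromul) => created
! filer erase(p=/wudro/fizelo) => ok
! filer erase(p=/wudro) => ok
! filer inscribe(p=/fofufo, c=dote) => created
! abacus begin(x=-41/4) => -41/4
! dial dayname() => Monday


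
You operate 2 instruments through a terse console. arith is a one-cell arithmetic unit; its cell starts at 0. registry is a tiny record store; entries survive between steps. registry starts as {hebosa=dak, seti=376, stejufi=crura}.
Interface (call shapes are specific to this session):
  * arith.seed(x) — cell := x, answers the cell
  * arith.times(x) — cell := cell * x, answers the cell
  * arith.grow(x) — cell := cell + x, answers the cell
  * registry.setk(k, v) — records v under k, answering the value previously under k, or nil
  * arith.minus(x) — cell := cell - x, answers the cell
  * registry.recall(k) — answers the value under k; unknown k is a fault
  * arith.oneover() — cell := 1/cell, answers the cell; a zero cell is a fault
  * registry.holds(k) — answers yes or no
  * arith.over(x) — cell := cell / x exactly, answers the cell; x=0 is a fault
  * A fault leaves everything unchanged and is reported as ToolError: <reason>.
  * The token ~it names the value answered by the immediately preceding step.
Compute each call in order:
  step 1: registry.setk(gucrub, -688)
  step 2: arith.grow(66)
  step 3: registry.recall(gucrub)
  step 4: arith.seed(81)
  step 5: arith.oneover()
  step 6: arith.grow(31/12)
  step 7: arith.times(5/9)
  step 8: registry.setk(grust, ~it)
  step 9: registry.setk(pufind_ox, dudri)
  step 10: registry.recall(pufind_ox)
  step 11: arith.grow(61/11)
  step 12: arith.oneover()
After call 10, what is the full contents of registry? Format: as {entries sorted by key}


Answer: {grust=4205/2916, gucrub=-688, hebosa=dak, pufind_ox=dudri, seti=376, stejufi=crura}

Derivation:
Act: registry.setk[k: gucrub; v: -688]
Obs: nil
Act: arith.grow[x: 66]
Obs: 66
Act: registry.recall[k: gucrub]
Obs: -688
Act: arith.seed[x: 81]
Obs: 81
Act: arith.oneover[]
Obs: 1/81
Act: arith.grow[x: 31/12]
Obs: 841/324
Act: arith.times[x: 5/9]
Obs: 4205/2916
Act: registry.setk[k: grust; v: ~it]
Obs: nil
Act: registry.setk[k: pufind_ox; v: dudri]
Obs: nil
Act: registry.recall[k: pufind_ox]
Obs: dudri
Act: arith.grow[x: 61/11]
Obs: 224131/32076
Act: arith.oneover[]
Obs: 32076/224131


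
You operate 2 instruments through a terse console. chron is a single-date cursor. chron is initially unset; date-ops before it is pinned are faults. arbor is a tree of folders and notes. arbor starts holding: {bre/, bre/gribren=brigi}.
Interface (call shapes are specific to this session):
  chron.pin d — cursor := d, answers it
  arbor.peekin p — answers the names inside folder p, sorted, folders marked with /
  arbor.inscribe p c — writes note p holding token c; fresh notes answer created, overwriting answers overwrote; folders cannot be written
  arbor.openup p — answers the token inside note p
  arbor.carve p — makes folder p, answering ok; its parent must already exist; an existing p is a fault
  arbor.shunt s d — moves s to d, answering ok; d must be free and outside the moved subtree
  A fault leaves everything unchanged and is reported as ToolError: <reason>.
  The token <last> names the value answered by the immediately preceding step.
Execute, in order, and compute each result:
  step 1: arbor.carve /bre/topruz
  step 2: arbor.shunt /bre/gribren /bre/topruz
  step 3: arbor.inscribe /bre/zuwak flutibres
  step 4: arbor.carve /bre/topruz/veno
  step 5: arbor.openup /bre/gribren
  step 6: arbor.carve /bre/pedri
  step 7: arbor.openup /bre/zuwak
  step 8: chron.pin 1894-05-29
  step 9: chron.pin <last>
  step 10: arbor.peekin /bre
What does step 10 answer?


Answer: [gribren, pedri/, topruz/, zuwak]

Derivation:
% 1. arbor.carve(p: /bre/topruz) : ok
% 2. arbor.shunt(s: /bre/gribren, d: /bre/topruz) : ToolError: exists
% 3. arbor.inscribe(p: /bre/zuwak, c: flutibres) : created
% 4. arbor.carve(p: /bre/topruz/veno) : ok
% 5. arbor.openup(p: /bre/gribren) : brigi
% 6. arbor.carve(p: /bre/pedri) : ok
% 7. arbor.openup(p: /bre/zuwak) : flutibres
% 8. chron.pin(d: 1894-05-29) : 1894-05-29
% 9. chron.pin(d: <last>) : 1894-05-29
% 10. arbor.peekin(p: /bre) : [gribren, pedri/, topruz/, zuwak]


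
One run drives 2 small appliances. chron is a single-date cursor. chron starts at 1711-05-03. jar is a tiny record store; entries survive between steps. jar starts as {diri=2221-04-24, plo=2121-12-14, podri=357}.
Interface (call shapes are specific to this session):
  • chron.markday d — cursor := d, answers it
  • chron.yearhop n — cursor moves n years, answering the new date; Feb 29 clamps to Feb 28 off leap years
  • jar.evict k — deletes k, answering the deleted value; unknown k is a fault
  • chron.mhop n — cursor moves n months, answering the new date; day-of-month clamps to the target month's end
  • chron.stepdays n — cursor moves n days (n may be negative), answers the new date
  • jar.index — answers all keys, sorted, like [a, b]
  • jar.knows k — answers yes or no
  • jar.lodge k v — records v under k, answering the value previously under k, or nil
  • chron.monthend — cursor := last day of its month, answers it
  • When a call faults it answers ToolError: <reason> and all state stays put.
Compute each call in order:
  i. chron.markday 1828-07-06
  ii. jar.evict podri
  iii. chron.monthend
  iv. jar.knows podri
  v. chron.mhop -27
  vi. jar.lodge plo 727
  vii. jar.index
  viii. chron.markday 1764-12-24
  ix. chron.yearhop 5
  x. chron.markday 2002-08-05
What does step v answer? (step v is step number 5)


% 1. chron.markday(1828-07-06) ~> 1828-07-06
% 2. jar.evict(podri) ~> 357
% 3. chron.monthend() ~> 1828-07-31
% 4. jar.knows(podri) ~> no
% 5. chron.mhop(-27) ~> 1826-04-30
% 6. jar.lodge(plo, 727) ~> 2121-12-14
% 7. jar.index() ~> [diri, plo]
% 8. chron.markday(1764-12-24) ~> 1764-12-24
% 9. chron.yearhop(5) ~> 1769-12-24
% 10. chron.markday(2002-08-05) ~> 2002-08-05

Answer: 1826-04-30


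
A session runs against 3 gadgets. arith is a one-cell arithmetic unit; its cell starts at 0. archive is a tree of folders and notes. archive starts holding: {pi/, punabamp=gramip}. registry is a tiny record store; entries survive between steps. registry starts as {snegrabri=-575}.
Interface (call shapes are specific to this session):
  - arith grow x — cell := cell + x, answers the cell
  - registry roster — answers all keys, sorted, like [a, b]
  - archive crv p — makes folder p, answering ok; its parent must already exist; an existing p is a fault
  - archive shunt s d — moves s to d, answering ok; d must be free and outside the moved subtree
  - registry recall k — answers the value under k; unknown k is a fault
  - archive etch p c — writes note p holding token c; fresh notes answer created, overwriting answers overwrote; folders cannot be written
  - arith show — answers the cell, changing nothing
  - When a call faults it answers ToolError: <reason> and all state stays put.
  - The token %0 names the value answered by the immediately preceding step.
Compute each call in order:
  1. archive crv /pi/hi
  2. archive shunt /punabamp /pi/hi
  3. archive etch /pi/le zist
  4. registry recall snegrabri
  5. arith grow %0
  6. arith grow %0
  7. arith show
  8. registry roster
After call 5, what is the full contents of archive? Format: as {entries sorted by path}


Answer: {pi/, pi/hi/, pi/le=zist, punabamp=gramip}

Derivation:
> archive crv p: /pi/hi
:: ok
> archive shunt s: /punabamp d: /pi/hi
:: ToolError: exists
> archive etch p: /pi/le c: zist
:: created
> registry recall k: snegrabri
:: -575
> arith grow x: %0
:: -575
> arith grow x: %0
:: -1150
> arith show
:: -1150
> registry roster
:: [snegrabri]


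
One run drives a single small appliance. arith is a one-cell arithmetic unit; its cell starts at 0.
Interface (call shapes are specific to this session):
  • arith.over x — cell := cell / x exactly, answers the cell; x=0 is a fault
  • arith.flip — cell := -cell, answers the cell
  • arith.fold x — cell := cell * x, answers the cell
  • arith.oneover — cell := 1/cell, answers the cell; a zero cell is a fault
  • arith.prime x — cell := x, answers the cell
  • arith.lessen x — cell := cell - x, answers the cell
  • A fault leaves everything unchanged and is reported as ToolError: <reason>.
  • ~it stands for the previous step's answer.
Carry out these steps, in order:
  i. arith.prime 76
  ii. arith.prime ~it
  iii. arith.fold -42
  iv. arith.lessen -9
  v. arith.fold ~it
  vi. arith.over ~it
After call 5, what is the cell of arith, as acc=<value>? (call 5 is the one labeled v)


Answer: acc=10131489

Derivation:
! arith.prime(x=76) == 76
! arith.prime(x=~it) == 76
! arith.fold(x=-42) == -3192
! arith.lessen(x=-9) == -3183
! arith.fold(x=~it) == 10131489
! arith.over(x=~it) == 1


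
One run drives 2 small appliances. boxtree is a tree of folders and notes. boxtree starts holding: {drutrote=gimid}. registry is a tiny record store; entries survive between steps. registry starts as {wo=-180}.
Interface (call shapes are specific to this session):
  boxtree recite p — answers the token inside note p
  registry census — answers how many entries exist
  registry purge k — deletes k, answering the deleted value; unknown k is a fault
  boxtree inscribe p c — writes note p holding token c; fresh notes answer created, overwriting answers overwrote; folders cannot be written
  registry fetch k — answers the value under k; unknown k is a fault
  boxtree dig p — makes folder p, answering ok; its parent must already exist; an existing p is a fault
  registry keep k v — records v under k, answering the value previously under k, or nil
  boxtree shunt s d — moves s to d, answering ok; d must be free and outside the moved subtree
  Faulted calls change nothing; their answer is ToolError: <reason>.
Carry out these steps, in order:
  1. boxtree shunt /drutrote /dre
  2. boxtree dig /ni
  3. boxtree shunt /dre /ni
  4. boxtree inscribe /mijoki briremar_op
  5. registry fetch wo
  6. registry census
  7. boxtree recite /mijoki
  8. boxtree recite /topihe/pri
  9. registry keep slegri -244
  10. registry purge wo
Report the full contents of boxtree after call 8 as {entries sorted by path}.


[in] boxtree shunt s=/drutrote d=/dre
:: ok
[in] boxtree dig p=/ni
:: ok
[in] boxtree shunt s=/dre d=/ni
:: ToolError: exists
[in] boxtree inscribe p=/mijoki c=briremar_op
:: created
[in] registry fetch k=wo
:: -180
[in] registry census
:: 1
[in] boxtree recite p=/mijoki
:: briremar_op
[in] boxtree recite p=/topihe/pri
:: ToolError: not found
[in] registry keep k=slegri v=-244
:: nil
[in] registry purge k=wo
:: -180

Answer: {dre=gimid, mijoki=briremar_op, ni/}


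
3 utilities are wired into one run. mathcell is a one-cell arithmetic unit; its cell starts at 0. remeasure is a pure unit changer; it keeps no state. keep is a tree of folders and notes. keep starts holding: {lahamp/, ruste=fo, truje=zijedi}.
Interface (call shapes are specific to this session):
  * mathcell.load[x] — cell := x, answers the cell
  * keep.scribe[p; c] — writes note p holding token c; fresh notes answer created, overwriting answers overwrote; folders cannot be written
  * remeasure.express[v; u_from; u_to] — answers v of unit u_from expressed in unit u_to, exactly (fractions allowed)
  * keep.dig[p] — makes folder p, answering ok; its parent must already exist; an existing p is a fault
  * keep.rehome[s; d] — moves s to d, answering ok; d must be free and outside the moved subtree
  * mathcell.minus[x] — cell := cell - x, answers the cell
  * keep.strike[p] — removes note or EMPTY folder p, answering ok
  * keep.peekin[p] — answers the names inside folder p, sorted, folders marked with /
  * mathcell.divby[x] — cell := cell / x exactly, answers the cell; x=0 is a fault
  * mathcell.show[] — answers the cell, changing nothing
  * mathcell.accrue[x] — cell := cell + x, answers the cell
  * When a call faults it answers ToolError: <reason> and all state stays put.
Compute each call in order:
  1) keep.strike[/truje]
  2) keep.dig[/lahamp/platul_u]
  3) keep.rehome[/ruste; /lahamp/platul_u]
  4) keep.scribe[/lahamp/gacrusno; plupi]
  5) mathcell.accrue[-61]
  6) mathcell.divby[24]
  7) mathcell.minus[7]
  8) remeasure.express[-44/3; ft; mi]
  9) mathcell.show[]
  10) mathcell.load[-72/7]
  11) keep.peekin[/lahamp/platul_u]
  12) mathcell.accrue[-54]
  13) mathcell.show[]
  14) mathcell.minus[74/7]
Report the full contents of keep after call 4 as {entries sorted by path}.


Answer: {lahamp/, lahamp/gacrusno=plupi, lahamp/platul_u/, ruste=fo}

Derivation:
! strike(p→/truje) == ok
! dig(p→/lahamp/platul_u) == ok
! rehome(s→/ruste, d→/lahamp/platul_u) == ToolError: exists
! scribe(p→/lahamp/gacrusno, c→plupi) == created
! accrue(x→-61) == -61
! divby(x→24) == -61/24
! minus(x→7) == -229/24
! express(v→-44/3, u_from→ft, u_to→mi) == -1/360
! show() == -229/24
! load(x→-72/7) == -72/7
! peekin(p→/lahamp/platul_u) == []
! accrue(x→-54) == -450/7
! show() == -450/7
! minus(x→74/7) == -524/7


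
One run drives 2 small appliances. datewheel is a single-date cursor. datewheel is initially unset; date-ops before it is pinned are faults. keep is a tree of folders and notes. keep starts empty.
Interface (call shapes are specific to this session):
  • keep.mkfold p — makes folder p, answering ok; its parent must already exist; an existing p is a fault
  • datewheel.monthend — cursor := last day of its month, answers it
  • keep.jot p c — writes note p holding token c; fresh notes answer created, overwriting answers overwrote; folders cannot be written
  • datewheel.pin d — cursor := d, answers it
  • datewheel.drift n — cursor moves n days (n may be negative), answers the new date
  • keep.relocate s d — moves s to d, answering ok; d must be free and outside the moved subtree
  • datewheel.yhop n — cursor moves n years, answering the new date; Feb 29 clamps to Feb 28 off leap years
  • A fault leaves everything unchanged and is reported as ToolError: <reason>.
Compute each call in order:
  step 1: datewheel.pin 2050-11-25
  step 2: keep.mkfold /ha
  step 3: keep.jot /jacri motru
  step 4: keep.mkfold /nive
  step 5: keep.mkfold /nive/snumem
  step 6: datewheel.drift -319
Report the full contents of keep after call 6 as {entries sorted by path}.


·→ datewheel.pin(d='2050-11-25')
·← 2050-11-25
·→ keep.mkfold(p='/ha')
·← ok
·→ keep.jot(p='/jacri', c='motru')
·← created
·→ keep.mkfold(p='/nive')
·← ok
·→ keep.mkfold(p='/nive/snumem')
·← ok
·→ datewheel.drift(n='-319')
·← 2050-01-10

Answer: {ha/, jacri=motru, nive/, nive/snumem/}


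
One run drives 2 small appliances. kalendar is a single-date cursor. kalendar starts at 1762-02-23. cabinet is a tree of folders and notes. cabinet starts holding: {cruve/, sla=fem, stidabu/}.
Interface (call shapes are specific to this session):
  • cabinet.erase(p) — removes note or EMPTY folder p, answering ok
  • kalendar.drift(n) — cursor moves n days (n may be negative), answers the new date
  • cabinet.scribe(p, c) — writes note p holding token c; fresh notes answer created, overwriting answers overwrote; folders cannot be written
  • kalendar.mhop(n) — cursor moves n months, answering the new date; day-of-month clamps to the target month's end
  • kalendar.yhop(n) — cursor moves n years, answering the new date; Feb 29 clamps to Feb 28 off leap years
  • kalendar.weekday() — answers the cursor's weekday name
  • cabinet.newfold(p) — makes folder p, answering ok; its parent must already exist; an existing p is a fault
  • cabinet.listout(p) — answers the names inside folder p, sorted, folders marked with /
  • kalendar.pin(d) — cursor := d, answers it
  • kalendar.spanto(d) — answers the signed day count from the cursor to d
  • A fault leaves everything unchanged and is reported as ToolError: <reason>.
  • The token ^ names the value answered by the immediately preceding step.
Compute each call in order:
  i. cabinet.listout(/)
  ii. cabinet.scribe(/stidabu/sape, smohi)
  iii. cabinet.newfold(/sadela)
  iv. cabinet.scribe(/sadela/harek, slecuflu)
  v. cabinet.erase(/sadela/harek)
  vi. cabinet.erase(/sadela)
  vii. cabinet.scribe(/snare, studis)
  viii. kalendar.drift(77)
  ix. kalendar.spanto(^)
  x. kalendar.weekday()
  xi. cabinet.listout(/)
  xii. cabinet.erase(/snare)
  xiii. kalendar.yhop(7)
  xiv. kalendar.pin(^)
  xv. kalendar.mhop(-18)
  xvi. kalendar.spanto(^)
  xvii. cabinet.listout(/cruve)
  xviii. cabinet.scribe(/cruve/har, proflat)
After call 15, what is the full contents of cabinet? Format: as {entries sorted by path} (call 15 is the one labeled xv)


Answer: {cruve/, sla=fem, stidabu/, stidabu/sape=smohi}

Derivation:
→ cabinet.listout(p=/)
← [cruve/, sla, stidabu/]
→ cabinet.scribe(p=/stidabu/sape, c=smohi)
← created
→ cabinet.newfold(p=/sadela)
← ok
→ cabinet.scribe(p=/sadela/harek, c=slecuflu)
← created
→ cabinet.erase(p=/sadela/harek)
← ok
→ cabinet.erase(p=/sadela)
← ok
→ cabinet.scribe(p=/snare, c=studis)
← created
→ kalendar.drift(n=77)
← 1762-05-11
→ kalendar.spanto(d=^)
← 0
→ kalendar.weekday()
← Tuesday
→ cabinet.listout(p=/)
← [cruve/, sla, snare, stidabu/]
→ cabinet.erase(p=/snare)
← ok
→ kalendar.yhop(n=7)
← 1769-05-11
→ kalendar.pin(d=^)
← 1769-05-11
→ kalendar.mhop(n=-18)
← 1767-11-11
→ kalendar.spanto(d=^)
← 0
→ cabinet.listout(p=/cruve)
← []
→ cabinet.scribe(p=/cruve/har, c=proflat)
← created


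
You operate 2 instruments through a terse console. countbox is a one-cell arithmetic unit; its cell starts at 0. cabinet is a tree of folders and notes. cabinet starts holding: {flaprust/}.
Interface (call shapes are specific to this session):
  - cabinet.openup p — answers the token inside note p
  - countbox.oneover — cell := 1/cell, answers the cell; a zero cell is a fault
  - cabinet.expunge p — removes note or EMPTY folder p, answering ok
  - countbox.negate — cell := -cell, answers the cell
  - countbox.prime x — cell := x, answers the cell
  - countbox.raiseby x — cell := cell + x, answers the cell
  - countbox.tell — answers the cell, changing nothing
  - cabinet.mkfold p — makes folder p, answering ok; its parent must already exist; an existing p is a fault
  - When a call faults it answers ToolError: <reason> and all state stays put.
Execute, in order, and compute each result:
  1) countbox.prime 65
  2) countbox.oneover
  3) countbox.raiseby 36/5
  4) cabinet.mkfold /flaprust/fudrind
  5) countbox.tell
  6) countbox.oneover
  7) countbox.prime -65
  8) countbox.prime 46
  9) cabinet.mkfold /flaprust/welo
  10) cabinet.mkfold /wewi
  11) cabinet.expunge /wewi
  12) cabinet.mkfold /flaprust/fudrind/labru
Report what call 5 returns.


Answer: 469/65

Derivation:
Step: prime[x→65]
Result: 65
Step: oneover[]
Result: 1/65
Step: raiseby[x→36/5]
Result: 469/65
Step: mkfold[p→/flaprust/fudrind]
Result: ok
Step: tell[]
Result: 469/65
Step: oneover[]
Result: 65/469
Step: prime[x→-65]
Result: -65
Step: prime[x→46]
Result: 46
Step: mkfold[p→/flaprust/welo]
Result: ok
Step: mkfold[p→/wewi]
Result: ok
Step: expunge[p→/wewi]
Result: ok
Step: mkfold[p→/flaprust/fudrind/labru]
Result: ok


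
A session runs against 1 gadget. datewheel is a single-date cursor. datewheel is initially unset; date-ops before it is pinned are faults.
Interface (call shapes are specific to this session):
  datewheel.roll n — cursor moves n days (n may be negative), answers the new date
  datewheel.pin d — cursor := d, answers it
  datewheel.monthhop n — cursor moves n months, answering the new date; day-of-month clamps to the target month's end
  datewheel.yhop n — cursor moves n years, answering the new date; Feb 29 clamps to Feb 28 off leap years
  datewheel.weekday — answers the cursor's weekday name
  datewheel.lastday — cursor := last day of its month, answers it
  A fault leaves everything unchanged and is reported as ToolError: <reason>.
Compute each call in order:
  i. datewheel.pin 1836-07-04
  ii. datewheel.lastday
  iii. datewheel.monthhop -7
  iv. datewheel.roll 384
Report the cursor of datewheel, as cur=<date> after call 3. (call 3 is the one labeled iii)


>> datewheel.pin(d='1836-07-04')
<< 1836-07-04
>> datewheel.lastday()
<< 1836-07-31
>> datewheel.monthhop(n='-7')
<< 1835-12-31
>> datewheel.roll(n='384')
<< 1837-01-18

Answer: cur=1835-12-31


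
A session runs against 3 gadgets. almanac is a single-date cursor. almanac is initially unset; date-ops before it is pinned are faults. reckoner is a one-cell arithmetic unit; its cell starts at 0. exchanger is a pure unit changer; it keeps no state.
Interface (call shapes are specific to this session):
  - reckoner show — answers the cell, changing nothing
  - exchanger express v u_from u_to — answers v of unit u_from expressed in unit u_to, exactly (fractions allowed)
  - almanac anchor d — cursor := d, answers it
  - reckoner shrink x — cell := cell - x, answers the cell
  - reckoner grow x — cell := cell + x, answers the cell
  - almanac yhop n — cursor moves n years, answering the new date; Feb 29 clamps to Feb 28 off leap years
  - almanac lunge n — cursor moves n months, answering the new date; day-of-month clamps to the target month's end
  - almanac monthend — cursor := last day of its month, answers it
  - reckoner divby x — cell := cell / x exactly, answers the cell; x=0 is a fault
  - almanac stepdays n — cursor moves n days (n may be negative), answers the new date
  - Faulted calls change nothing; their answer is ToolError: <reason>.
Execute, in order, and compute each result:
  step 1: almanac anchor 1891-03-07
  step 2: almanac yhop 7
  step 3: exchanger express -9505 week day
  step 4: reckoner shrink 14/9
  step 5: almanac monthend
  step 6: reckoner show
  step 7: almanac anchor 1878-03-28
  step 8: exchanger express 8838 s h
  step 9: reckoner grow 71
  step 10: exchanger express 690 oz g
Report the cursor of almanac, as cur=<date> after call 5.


Answer: cur=1898-03-31

Derivation:
·→ almanac anchor(1891-03-07)
·← 1891-03-07
·→ almanac yhop(7)
·← 1898-03-07
·→ exchanger express(-9505, week, day)
·← -66535
·→ reckoner shrink(14/9)
·← -14/9
·→ almanac monthend()
·← 1898-03-31
·→ reckoner show()
·← -14/9
·→ almanac anchor(1878-03-28)
·← 1878-03-28
·→ exchanger express(8838, s, h)
·← 491/200
·→ reckoner grow(71)
·← 625/9
·→ exchanger express(690, oz, g)
·← 3129787353/160000


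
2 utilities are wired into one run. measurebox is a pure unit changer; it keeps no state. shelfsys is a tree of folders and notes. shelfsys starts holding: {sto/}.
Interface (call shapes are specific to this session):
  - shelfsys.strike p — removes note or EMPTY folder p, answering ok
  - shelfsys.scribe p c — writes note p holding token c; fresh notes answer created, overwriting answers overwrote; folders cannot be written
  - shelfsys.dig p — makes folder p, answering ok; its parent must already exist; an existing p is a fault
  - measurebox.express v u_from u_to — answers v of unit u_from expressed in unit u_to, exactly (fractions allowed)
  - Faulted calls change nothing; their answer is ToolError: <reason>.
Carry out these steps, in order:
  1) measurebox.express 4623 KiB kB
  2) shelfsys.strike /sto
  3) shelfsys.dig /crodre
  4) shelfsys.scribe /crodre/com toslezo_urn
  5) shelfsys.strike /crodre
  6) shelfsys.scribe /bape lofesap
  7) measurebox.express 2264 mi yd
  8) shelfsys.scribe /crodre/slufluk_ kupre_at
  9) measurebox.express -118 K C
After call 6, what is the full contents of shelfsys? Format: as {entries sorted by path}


Answer: {bape=lofesap, crodre/, crodre/com=toslezo_urn}

Derivation:
Act: express[v→4623; u_from→KiB; u_to→kB]
Obs: 591744/125
Act: strike[p→/sto]
Obs: ok
Act: dig[p→/crodre]
Obs: ok
Act: scribe[p→/crodre/com; c→toslezo_urn]
Obs: created
Act: strike[p→/crodre]
Obs: ToolError: not empty
Act: scribe[p→/bape; c→lofesap]
Obs: created
Act: express[v→2264; u_from→mi; u_to→yd]
Obs: 3984640
Act: scribe[p→/crodre/slufluk_; c→kupre_at]
Obs: created
Act: express[v→-118; u_from→K; u_to→C]
Obs: -7823/20


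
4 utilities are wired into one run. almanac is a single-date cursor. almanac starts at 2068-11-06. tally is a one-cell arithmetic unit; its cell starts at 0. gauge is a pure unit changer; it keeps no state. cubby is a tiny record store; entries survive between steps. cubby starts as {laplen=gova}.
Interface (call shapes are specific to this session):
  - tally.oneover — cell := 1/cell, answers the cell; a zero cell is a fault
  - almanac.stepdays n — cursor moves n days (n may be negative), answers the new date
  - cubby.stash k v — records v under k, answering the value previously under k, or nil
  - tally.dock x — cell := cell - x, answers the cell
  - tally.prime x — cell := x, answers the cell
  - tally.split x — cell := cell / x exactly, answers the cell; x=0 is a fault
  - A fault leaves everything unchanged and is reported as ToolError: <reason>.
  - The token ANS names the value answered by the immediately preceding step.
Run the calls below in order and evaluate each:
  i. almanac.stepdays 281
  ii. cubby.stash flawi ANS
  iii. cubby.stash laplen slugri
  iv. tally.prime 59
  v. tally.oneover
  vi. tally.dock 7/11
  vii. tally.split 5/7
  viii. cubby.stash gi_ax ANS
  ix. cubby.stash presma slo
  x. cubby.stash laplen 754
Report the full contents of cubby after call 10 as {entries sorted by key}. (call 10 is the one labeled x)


Calling almanac.stepdays passing 281, and get 2069-08-14.
Now I run cubby.stash passing flawi, ANS, giving nil.
I call cubby.stash passing laplen, slugri, and observe gova.
Now I run tally.prime passing 59, → 59.
Invoking tally.oneover, and observe 1/59.
Using tally.dock passing 7/11, yielding -402/649.
Now I run tally.split passing 5/7, — result: -2814/3245.
I run cubby.stash passing gi_ax, ANS, → nil.
I try cubby.stash passing presma, slo, and observe nil.
Then cubby.stash passing laplen, 754, — result: slugri.

Answer: {flawi=2069-08-14, gi_ax=-2814/3245, laplen=754, presma=slo}
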